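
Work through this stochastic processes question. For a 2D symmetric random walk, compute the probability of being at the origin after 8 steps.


P = C(8,4)^2 / 4^8
= 70^2 / 65536
= 4900 / 65536
= 0.0748

0.0748


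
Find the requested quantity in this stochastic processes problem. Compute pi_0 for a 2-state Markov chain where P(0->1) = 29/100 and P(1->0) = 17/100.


Stationary distribution: pi_0 = p10/(p01+p10), pi_1 = p01/(p01+p10)
p01 = 0.2900, p10 = 0.1700
pi_0 = 0.3696

0.3696


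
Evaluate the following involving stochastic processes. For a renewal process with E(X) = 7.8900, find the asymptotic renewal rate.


Long-run renewal rate = 1/E(X)
= 1/7.8900
= 0.1267

0.1267


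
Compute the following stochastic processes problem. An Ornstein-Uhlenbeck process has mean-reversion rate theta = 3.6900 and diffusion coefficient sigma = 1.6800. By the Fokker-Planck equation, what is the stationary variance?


Stationary variance = sigma^2 / (2*theta)
= 1.6800^2 / (2*3.6900)
= 2.8224 / 7.3800
= 0.3824

0.3824


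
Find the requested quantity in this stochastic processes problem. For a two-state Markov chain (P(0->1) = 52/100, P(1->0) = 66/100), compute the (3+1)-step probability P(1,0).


P^4 = P^3 * P^1
Computing via matrix multiplication of the transition matrix.
Entry (1,0) of P^4 = 0.5587

0.5587


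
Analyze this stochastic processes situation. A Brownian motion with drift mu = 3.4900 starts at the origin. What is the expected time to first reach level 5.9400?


Expected first passage time = a/mu
= 5.9400/3.4900
= 1.7020

1.7020


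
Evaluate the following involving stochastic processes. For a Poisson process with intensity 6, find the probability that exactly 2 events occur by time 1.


P(N(t)=k) = (lambda*t)^k * exp(-lambda*t) / k!
lambda*t = 6
= 6^2 * exp(-6) / 2!
= 36 * 0.0025 / 2
= 0.0446

0.0446


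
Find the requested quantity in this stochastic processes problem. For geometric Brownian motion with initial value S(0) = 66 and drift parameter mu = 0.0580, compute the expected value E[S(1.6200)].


E[S(t)] = S(0) * exp(mu * t)
= 66 * exp(0.0580 * 1.6200)
= 66 * 1.0985
= 72.5020

72.5020


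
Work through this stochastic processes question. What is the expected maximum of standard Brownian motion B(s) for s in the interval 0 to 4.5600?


E(max B(s)) = sqrt(2t/pi)
= sqrt(2*4.5600/pi)
= sqrt(2.9030)
= 1.7038

1.7038


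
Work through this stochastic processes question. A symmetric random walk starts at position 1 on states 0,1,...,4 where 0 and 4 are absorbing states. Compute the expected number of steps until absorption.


For symmetric RW on 0,...,N with absorbing barriers, E(i) = i*(N-i)
E(1) = 1 * 3 = 3

3


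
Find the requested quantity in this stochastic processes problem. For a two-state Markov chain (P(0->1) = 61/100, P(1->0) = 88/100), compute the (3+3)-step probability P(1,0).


P^6 = P^3 * P^3
Computing via matrix multiplication of the transition matrix.
Entry (1,0) of P^6 = 0.5824

0.5824


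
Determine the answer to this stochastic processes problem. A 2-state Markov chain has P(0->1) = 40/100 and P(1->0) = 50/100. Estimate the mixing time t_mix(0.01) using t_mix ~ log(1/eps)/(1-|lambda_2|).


lambda_2 = |1 - p01 - p10| = |1 - 0.4000 - 0.5000| = 0.1000
t_mix ~ log(1/eps)/(1 - |lambda_2|)
= log(100)/(1 - 0.1000) = 4.6052/0.9000
= 5.1169

5.1169


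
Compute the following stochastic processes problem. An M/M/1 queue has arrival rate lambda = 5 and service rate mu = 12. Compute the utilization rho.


rho = lambda/mu
= 5/12
= 0.4167

0.4167


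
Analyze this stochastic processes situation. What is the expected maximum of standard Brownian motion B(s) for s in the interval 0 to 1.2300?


E(max B(s)) = sqrt(2t/pi)
= sqrt(2*1.2300/pi)
= sqrt(0.7830)
= 0.8849

0.8849


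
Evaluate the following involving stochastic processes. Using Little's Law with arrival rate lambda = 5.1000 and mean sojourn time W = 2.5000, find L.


Little's Law: L = lambda * W
= 5.1000 * 2.5000
= 12.7500

12.7500


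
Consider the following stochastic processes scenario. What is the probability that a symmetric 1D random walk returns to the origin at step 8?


P(S(8) = 0) = C(8,4) / 4^4
= 70 / 256
= 0.2734

0.2734


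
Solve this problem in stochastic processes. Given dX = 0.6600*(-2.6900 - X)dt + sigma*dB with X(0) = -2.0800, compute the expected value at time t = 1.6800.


E[X(t)] = mu + (X(0) - mu)*exp(-theta*t)
= -2.6900 + (-2.0800 - -2.6900)*exp(-0.6600*1.6800)
= -2.6900 + 0.6100 * 0.3300
= -2.4887

-2.4887


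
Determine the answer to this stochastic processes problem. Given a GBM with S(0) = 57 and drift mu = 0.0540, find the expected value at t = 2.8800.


E[S(t)] = S(0) * exp(mu * t)
= 57 * exp(0.0540 * 2.8800)
= 57 * 1.1683
= 66.5911

66.5911


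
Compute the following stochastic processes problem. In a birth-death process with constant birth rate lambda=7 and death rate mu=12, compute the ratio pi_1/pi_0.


For birth-death process, pi_n/pi_0 = (lambda/mu)^n
= (7/12)^1
= 0.5833

0.5833


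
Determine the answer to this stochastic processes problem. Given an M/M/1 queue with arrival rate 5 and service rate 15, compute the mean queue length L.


rho = 5/15 = 0.3333
L = rho/(1-rho)
= 0.3333/0.6667
= 0.5000

0.5000


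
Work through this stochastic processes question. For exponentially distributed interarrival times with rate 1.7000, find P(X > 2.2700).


P(X > t) = exp(-lambda * t)
= exp(-1.7000 * 2.2700)
= exp(-3.8590) = 0.0211

0.0211


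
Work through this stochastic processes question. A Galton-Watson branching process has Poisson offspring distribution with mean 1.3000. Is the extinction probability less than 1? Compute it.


Since mu = 1.3000 > 1, extinction prob q < 1.
Solve s = exp(mu*(s-1)) iteratively.
q = 0.5770

0.5770


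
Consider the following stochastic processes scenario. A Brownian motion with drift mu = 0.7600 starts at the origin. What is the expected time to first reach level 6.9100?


Expected first passage time = a/mu
= 6.9100/0.7600
= 9.0921

9.0921


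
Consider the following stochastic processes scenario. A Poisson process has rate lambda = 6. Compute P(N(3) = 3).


P(N(t)=k) = (lambda*t)^k * exp(-lambda*t) / k!
lambda*t = 18
= 18^3 * exp(-18) / 3!
= 5832 * 1.5230e-08 / 6
= 1.4804e-05

1.4804e-05


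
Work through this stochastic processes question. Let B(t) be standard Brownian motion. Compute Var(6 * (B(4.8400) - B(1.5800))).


Var(alpha*(B(t)-B(s))) = alpha^2 * (t-s)
= 6^2 * (4.8400 - 1.5800)
= 36 * 3.2600
= 117.3600

117.3600


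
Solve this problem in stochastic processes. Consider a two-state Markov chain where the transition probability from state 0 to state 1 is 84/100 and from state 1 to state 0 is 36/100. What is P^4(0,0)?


Computing P^4 by matrix multiplication.
P = [[0.1600, 0.8400], [0.3600, 0.6400]]
After raising P to the power 4:
P^4(0,0) = 0.3011

0.3011


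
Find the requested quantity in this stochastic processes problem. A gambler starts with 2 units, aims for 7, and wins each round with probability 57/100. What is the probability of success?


Gambler's ruin formula:
r = q/p = 0.4300/0.5700 = 0.7544
P(win) = (1 - r^i)/(1 - r^N)
= (1 - 0.7544^2)/(1 - 0.7544^7)
= 0.5005

0.5005


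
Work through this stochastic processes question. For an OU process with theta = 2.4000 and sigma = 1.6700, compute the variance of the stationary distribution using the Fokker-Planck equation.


Stationary variance = sigma^2 / (2*theta)
= 1.6700^2 / (2*2.4000)
= 2.7889 / 4.8000
= 0.5810

0.5810


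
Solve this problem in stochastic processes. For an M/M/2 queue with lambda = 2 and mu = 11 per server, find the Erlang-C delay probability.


a = lambda/mu = 0.1818
rho = a/c = 0.0909
Erlang-C formula applied:
C(c,a) = 0.0152

0.0152


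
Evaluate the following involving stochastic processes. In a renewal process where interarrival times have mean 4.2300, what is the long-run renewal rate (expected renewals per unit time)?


Long-run renewal rate = 1/E(X)
= 1/4.2300
= 0.2364

0.2364


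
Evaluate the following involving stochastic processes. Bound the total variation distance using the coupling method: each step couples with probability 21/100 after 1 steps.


TV distance bound <= (1-delta)^n
= (1 - 0.2100)^1
= 0.7900^1
= 0.7900

0.7900


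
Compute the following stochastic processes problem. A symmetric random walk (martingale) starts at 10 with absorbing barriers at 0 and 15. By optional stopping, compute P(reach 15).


By optional stopping theorem: E(M at tau) = M(0) = 10
P(hit 15)*15 + P(hit 0)*0 = 10
P(hit 15) = (10 - 0)/(15 - 0) = 2/3 = 0.6667

0.6667


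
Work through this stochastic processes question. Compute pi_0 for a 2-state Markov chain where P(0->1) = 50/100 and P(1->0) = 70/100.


Stationary distribution: pi_0 = p10/(p01+p10), pi_1 = p01/(p01+p10)
p01 = 0.5000, p10 = 0.7000
pi_0 = 0.5833

0.5833


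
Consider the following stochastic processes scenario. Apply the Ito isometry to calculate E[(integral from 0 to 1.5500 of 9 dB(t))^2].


By Ito isometry: E[(int f dB)^2] = int f^2 dt
= 9^2 * 1.5500
= 81 * 1.5500 = 125.5500

125.5500


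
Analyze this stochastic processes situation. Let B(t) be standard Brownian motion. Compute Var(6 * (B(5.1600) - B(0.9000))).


Var(alpha*(B(t)-B(s))) = alpha^2 * (t-s)
= 6^2 * (5.1600 - 0.9000)
= 36 * 4.2600
= 153.3600

153.3600


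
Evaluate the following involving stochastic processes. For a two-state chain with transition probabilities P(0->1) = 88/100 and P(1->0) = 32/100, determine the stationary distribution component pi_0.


Stationary distribution: pi_0 = p10/(p01+p10), pi_1 = p01/(p01+p10)
p01 = 0.8800, p10 = 0.3200
pi_0 = 0.2667

0.2667


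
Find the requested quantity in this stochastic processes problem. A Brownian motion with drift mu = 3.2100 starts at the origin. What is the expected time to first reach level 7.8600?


Expected first passage time = a/mu
= 7.8600/3.2100
= 2.4486

2.4486


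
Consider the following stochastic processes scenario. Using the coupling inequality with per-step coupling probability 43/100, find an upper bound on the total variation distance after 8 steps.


TV distance bound <= (1-delta)^n
= (1 - 0.4300)^8
= 0.5700^8
= 0.0111

0.0111


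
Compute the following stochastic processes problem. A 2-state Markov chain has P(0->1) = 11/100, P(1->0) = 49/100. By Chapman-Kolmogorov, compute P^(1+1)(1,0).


P^2 = P^1 * P^1
Computing via matrix multiplication of the transition matrix.
Entry (1,0) of P^2 = 0.6860

0.6860


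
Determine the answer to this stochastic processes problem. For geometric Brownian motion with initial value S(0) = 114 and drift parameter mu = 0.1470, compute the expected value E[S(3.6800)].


E[S(t)] = S(0) * exp(mu * t)
= 114 * exp(0.1470 * 3.6800)
= 114 * 1.7177
= 195.8127

195.8127


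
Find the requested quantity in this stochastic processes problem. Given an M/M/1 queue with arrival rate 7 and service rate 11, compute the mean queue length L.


rho = 7/11 = 0.6364
L = rho/(1-rho)
= 0.6364/0.3636
= 1.7500

1.7500


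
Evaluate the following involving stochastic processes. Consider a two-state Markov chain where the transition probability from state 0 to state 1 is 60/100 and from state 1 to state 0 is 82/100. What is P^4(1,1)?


Computing P^4 by matrix multiplication.
P = [[0.4000, 0.6000], [0.8200, 0.1800]]
After raising P to the power 4:
P^4(1,1) = 0.4405

0.4405


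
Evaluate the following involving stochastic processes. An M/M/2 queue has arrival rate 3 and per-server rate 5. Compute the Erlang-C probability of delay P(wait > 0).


a = lambda/mu = 0.6000
rho = a/c = 0.3000
Erlang-C formula applied:
C(c,a) = 0.1385

0.1385


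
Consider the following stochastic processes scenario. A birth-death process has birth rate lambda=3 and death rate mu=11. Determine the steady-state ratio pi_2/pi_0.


For birth-death process, pi_n/pi_0 = (lambda/mu)^n
= (3/11)^2
= 0.0744

0.0744


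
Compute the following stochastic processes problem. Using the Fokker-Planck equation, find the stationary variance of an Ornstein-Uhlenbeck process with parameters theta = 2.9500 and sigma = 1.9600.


Stationary variance = sigma^2 / (2*theta)
= 1.9600^2 / (2*2.9500)
= 3.8416 / 5.9000
= 0.6511

0.6511


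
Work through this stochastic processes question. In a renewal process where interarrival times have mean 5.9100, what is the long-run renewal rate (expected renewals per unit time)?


Long-run renewal rate = 1/E(X)
= 1/5.9100
= 0.1692

0.1692


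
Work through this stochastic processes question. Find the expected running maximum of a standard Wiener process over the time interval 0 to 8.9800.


E(max B(s)) = sqrt(2t/pi)
= sqrt(2*8.9800/pi)
= sqrt(5.7168)
= 2.3910

2.3910


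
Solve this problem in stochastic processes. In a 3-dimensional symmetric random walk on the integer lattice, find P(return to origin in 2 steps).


P(return in 2 steps) = P(reverse first step) = 1/(2d)
= 1/6
= 0.1667

0.1667


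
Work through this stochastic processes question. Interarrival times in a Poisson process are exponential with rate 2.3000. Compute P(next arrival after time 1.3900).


P(X > t) = exp(-lambda * t)
= exp(-2.3000 * 1.3900)
= exp(-3.1970) = 0.0409

0.0409


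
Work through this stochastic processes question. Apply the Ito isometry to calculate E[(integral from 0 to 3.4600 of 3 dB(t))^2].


By Ito isometry: E[(int f dB)^2] = int f^2 dt
= 3^2 * 3.4600
= 9 * 3.4600 = 31.1400

31.1400


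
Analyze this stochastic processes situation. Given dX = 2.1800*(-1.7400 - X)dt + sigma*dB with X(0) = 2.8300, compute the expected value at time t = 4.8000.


E[X(t)] = mu + (X(0) - mu)*exp(-theta*t)
= -1.7400 + (2.8300 - -1.7400)*exp(-2.1800*4.8000)
= -1.7400 + 4.5700 * 2.8546e-05
= -1.7399

-1.7399


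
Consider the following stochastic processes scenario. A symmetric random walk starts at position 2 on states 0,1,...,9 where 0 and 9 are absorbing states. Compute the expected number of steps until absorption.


For symmetric RW on 0,...,N with absorbing barriers, E(i) = i*(N-i)
E(2) = 2 * 7 = 14

14


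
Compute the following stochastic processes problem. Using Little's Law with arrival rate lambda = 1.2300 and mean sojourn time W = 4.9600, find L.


Little's Law: L = lambda * W
= 1.2300 * 4.9600
= 6.1008

6.1008


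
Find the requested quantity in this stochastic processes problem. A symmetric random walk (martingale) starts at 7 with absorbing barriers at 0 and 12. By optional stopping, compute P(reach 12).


By optional stopping theorem: E(M at tau) = M(0) = 7
P(hit 12)*12 + P(hit 0)*0 = 7
P(hit 12) = (7 - 0)/(12 - 0) = 7/12 = 0.5833

0.5833


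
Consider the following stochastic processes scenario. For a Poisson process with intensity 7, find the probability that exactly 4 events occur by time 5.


P(N(t)=k) = (lambda*t)^k * exp(-lambda*t) / k!
lambda*t = 35
= 35^4 * exp(-35) / 4!
= 1500625 * 6.3051e-16 / 24
= 3.9423e-11

3.9423e-11


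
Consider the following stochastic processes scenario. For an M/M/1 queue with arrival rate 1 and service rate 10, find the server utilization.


rho = lambda/mu
= 1/10
= 0.1000

0.1000


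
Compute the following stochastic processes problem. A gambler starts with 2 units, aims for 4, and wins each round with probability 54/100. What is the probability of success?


Gambler's ruin formula:
r = q/p = 0.4600/0.5400 = 0.8519
P(win) = (1 - r^i)/(1 - r^N)
= (1 - 0.8519^2)/(1 - 0.8519^4)
= 0.5795

0.5795


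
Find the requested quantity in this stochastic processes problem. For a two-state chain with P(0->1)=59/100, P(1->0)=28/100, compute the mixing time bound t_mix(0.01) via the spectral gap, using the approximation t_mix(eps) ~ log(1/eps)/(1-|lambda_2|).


lambda_2 = |1 - p01 - p10| = |1 - 0.5900 - 0.2800| = 0.1300
t_mix ~ log(1/eps)/(1 - |lambda_2|)
= log(100)/(1 - 0.1300) = 4.6052/0.8700
= 5.2933

5.2933


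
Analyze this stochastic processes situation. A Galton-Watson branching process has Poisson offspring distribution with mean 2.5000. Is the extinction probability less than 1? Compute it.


Since mu = 2.5000 > 1, extinction prob q < 1.
Solve s = exp(mu*(s-1)) iteratively.
q = 0.1074

0.1074


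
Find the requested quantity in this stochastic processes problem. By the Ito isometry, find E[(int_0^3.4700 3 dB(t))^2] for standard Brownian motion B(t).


By Ito isometry: E[(int f dB)^2] = int f^2 dt
= 3^2 * 3.4700
= 9 * 3.4700 = 31.2300

31.2300


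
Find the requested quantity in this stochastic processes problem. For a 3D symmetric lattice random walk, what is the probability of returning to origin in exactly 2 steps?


P(return in 2 steps) = P(reverse first step) = 1/(2d)
= 1/6
= 0.1667

0.1667


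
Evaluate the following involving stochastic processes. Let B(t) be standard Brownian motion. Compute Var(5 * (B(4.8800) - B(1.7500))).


Var(alpha*(B(t)-B(s))) = alpha^2 * (t-s)
= 5^2 * (4.8800 - 1.7500)
= 25 * 3.1300
= 78.2500

78.2500


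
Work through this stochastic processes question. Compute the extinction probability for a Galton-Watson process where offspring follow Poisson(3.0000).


Since mu = 3.0000 > 1, extinction prob q < 1.
Solve s = exp(mu*(s-1)) iteratively.
q = 0.0595

0.0595


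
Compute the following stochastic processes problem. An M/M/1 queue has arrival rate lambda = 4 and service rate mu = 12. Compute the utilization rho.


rho = lambda/mu
= 4/12
= 0.3333

0.3333


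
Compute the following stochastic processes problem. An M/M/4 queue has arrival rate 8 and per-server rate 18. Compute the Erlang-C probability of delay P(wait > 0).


a = lambda/mu = 0.4444
rho = a/c = 0.1111
Erlang-C formula applied:
C(c,a) = 0.0012

0.0012


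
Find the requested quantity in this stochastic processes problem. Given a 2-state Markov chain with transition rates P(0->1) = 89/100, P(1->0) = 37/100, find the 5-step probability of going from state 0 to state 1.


Computing P^5 by matrix multiplication.
P = [[0.1100, 0.8900], [0.3700, 0.6300]]
After raising P to the power 5:
P^5(0,1) = 0.7072

0.7072


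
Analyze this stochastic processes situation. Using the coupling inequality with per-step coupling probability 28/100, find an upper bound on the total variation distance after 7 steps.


TV distance bound <= (1-delta)^n
= (1 - 0.2800)^7
= 0.7200^7
= 0.1003

0.1003


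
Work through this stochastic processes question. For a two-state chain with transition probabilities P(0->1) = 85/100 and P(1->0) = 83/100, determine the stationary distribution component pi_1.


Stationary distribution: pi_0 = p10/(p01+p10), pi_1 = p01/(p01+p10)
p01 = 0.8500, p10 = 0.8300
pi_1 = 0.5060

0.5060


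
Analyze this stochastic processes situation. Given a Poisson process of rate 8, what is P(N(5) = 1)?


P(N(t)=k) = (lambda*t)^k * exp(-lambda*t) / k!
lambda*t = 40
= 40^1 * exp(-40) / 1!
= 40 * 4.2484e-18 / 1
= 1.6993e-16

1.6993e-16


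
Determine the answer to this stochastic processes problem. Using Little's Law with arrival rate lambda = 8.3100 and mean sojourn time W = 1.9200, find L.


Little's Law: L = lambda * W
= 8.3100 * 1.9200
= 15.9552

15.9552


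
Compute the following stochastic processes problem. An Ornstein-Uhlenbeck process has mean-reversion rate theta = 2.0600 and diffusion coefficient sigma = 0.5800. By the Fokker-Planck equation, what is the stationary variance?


Stationary variance = sigma^2 / (2*theta)
= 0.5800^2 / (2*2.0600)
= 0.3364 / 4.1200
= 0.0817

0.0817


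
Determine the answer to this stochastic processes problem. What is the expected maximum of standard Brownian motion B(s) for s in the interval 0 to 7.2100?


E(max B(s)) = sqrt(2t/pi)
= sqrt(2*7.2100/pi)
= sqrt(4.5900)
= 2.1424

2.1424


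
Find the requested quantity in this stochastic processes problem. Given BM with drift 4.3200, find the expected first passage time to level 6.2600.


Expected first passage time = a/mu
= 6.2600/4.3200
= 1.4491

1.4491


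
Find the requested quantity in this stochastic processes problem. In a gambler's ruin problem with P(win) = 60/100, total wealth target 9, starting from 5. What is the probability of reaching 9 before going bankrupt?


Gambler's ruin formula:
r = q/p = 0.4000/0.6000 = 0.6667
P(win) = (1 - r^i)/(1 - r^N)
= (1 - 0.6667^5)/(1 - 0.6667^9)
= 0.8915

0.8915


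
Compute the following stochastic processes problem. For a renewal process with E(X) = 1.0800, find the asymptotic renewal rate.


Long-run renewal rate = 1/E(X)
= 1/1.0800
= 0.9259

0.9259


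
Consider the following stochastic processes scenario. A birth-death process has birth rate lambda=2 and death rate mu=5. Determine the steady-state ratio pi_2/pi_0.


For birth-death process, pi_n/pi_0 = (lambda/mu)^n
= (2/5)^2
= 0.1600

0.1600


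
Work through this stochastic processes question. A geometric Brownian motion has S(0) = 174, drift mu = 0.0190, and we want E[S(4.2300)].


E[S(t)] = S(0) * exp(mu * t)
= 174 * exp(0.0190 * 4.2300)
= 174 * 1.0837
= 188.5617

188.5617


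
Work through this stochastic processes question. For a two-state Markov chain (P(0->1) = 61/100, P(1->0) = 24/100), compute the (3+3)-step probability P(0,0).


P^6 = P^3 * P^3
Computing via matrix multiplication of the transition matrix.
Entry (0,0) of P^6 = 0.2824

0.2824


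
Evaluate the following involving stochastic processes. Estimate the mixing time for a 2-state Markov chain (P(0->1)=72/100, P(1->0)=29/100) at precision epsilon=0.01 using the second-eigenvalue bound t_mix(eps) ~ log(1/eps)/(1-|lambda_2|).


lambda_2 = |1 - p01 - p10| = |1 - 0.7200 - 0.2900| = 0.0100
t_mix ~ log(1/eps)/(1 - |lambda_2|)
= log(100)/(1 - 0.0100) = 4.6052/0.9900
= 4.6517

4.6517


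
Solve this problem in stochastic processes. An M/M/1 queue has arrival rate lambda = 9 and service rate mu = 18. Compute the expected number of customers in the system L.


rho = 9/18 = 0.5000
L = rho/(1-rho)
= 0.5000/0.5000
= 1.0000

1.0000


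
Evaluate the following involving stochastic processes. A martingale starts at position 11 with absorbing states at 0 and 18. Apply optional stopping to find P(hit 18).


By optional stopping theorem: E(M at tau) = M(0) = 11
P(hit 18)*18 + P(hit 0)*0 = 11
P(hit 18) = (11 - 0)/(18 - 0) = 11/18 = 0.6111

0.6111


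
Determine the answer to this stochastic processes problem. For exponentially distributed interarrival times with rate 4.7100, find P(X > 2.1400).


P(X > t) = exp(-lambda * t)
= exp(-4.7100 * 2.1400)
= exp(-10.0794) = 4.1935e-05

4.1935e-05


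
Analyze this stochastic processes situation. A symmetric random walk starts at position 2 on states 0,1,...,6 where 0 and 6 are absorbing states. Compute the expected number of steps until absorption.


For symmetric RW on 0,...,N with absorbing barriers, E(i) = i*(N-i)
E(2) = 2 * 4 = 8

8


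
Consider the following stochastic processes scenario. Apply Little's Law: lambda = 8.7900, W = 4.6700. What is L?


Little's Law: L = lambda * W
= 8.7900 * 4.6700
= 41.0493

41.0493


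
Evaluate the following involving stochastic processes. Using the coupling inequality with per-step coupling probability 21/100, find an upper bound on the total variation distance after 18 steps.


TV distance bound <= (1-delta)^n
= (1 - 0.2100)^18
= 0.7900^18
= 0.0144

0.0144


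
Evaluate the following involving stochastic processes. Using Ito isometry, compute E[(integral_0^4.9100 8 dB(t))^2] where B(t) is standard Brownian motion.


By Ito isometry: E[(int f dB)^2] = int f^2 dt
= 8^2 * 4.9100
= 64 * 4.9100 = 314.2400

314.2400


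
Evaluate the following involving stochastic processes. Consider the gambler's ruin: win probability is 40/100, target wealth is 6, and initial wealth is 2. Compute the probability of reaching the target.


Gambler's ruin formula:
r = q/p = 0.6000/0.4000 = 1.5000
P(win) = (1 - r^i)/(1 - r^N)
= (1 - 1.5000^2)/(1 - 1.5000^6)
= 0.1203

0.1203


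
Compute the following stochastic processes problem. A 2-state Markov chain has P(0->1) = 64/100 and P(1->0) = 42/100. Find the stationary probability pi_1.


Stationary distribution: pi_0 = p10/(p01+p10), pi_1 = p01/(p01+p10)
p01 = 0.6400, p10 = 0.4200
pi_1 = 0.6038

0.6038


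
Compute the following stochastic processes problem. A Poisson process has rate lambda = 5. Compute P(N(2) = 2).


P(N(t)=k) = (lambda*t)^k * exp(-lambda*t) / k!
lambda*t = 10
= 10^2 * exp(-10) / 2!
= 100 * 4.5400e-05 / 2
= 0.0023

0.0023


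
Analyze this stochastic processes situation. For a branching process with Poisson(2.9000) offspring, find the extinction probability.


Since mu = 2.9000 > 1, extinction prob q < 1.
Solve s = exp(mu*(s-1)) iteratively.
q = 0.0668

0.0668


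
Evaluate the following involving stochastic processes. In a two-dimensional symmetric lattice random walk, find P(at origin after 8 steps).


P = C(8,4)^2 / 4^8
= 70^2 / 65536
= 4900 / 65536
= 0.0748

0.0748


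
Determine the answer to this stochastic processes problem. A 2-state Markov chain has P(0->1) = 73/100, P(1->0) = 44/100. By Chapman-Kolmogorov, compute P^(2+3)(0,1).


P^5 = P^2 * P^3
Computing via matrix multiplication of the transition matrix.
Entry (0,1) of P^5 = 0.6240

0.6240


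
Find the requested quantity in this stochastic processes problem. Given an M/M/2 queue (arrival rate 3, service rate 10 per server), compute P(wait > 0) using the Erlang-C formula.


a = lambda/mu = 0.3000
rho = a/c = 0.1500
Erlang-C formula applied:
C(c,a) = 0.0391

0.0391


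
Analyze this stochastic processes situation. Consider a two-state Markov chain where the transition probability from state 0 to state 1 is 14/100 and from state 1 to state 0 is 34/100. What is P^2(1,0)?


Computing P^2 by matrix multiplication.
P = [[0.8600, 0.1400], [0.3400, 0.6600]]
After raising P to the power 2:
P^2(1,0) = 0.5168

0.5168


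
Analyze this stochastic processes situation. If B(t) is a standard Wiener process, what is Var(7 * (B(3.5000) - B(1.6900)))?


Var(alpha*(B(t)-B(s))) = alpha^2 * (t-s)
= 7^2 * (3.5000 - 1.6900)
= 49 * 1.8100
= 88.6900

88.6900


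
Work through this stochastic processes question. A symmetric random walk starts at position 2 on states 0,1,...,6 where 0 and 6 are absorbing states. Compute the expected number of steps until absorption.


For symmetric RW on 0,...,N with absorbing barriers, E(i) = i*(N-i)
E(2) = 2 * 4 = 8

8


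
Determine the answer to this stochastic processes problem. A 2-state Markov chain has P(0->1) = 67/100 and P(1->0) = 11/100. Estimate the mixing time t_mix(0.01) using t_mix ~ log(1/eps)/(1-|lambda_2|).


lambda_2 = |1 - p01 - p10| = |1 - 0.6700 - 0.1100| = 0.2200
t_mix ~ log(1/eps)/(1 - |lambda_2|)
= log(100)/(1 - 0.2200) = 4.6052/0.7800
= 5.9041

5.9041


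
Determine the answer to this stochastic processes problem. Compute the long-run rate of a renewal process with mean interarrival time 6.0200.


Long-run renewal rate = 1/E(X)
= 1/6.0200
= 0.1661

0.1661


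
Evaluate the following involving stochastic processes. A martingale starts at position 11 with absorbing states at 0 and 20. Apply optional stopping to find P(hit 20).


By optional stopping theorem: E(M at tau) = M(0) = 11
P(hit 20)*20 + P(hit 0)*0 = 11
P(hit 20) = (11 - 0)/(20 - 0) = 11/20 = 0.5500

0.5500


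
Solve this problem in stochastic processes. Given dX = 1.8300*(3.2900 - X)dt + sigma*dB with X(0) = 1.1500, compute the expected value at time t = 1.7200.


E[X(t)] = mu + (X(0) - mu)*exp(-theta*t)
= 3.2900 + (1.1500 - 3.2900)*exp(-1.8300*1.7200)
= 3.2900 + -2.1400 * 0.0430
= 3.1981

3.1981


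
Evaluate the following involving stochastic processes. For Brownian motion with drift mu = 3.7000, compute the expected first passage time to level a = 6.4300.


Expected first passage time = a/mu
= 6.4300/3.7000
= 1.7378

1.7378


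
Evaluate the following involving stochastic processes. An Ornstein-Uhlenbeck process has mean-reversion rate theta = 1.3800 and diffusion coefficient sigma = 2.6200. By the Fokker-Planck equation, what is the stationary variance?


Stationary variance = sigma^2 / (2*theta)
= 2.6200^2 / (2*1.3800)
= 6.8644 / 2.7600
= 2.4871

2.4871


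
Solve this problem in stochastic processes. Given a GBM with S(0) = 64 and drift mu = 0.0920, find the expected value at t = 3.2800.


E[S(t)] = S(0) * exp(mu * t)
= 64 * exp(0.0920 * 3.2800)
= 64 * 1.3522
= 86.5431

86.5431


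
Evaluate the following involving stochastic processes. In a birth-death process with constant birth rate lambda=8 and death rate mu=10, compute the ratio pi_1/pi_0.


For birth-death process, pi_n/pi_0 = (lambda/mu)^n
= (8/10)^1
= 0.8000

0.8000


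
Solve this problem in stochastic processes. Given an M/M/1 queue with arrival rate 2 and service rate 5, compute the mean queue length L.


rho = 2/5 = 0.4000
L = rho/(1-rho)
= 0.4000/0.6000
= 0.6667

0.6667


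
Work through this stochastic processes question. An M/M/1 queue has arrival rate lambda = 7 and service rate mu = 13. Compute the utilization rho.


rho = lambda/mu
= 7/13
= 0.5385

0.5385


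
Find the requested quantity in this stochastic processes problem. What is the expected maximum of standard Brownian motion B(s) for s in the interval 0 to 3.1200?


E(max B(s)) = sqrt(2t/pi)
= sqrt(2*3.1200/pi)
= sqrt(1.9863)
= 1.4093

1.4093


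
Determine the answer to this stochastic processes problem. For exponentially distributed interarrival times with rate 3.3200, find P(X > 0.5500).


P(X > t) = exp(-lambda * t)
= exp(-3.3200 * 0.5500)
= exp(-1.8260) = 0.1611

0.1611


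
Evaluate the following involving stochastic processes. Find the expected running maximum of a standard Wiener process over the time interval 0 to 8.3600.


E(max B(s)) = sqrt(2t/pi)
= sqrt(2*8.3600/pi)
= sqrt(5.3221)
= 2.3070

2.3070


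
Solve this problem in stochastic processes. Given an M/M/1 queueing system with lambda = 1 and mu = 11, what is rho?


rho = lambda/mu
= 1/11
= 0.0909

0.0909


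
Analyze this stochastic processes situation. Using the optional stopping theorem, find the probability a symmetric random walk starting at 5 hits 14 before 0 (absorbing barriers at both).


By optional stopping theorem: E(M at tau) = M(0) = 5
P(hit 14)*14 + P(hit 0)*0 = 5
P(hit 14) = (5 - 0)/(14 - 0) = 5/14 = 0.3571

0.3571


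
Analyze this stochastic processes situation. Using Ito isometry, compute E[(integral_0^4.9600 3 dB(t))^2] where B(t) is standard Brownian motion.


By Ito isometry: E[(int f dB)^2] = int f^2 dt
= 3^2 * 4.9600
= 9 * 4.9600 = 44.6400

44.6400


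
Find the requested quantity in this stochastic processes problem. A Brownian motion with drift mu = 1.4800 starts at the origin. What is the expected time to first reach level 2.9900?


Expected first passage time = a/mu
= 2.9900/1.4800
= 2.0203

2.0203


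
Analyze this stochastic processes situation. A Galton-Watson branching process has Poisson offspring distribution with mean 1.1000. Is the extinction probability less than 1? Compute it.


Since mu = 1.1000 > 1, extinction prob q < 1.
Solve s = exp(mu*(s-1)) iteratively.
q = 0.8239

0.8239


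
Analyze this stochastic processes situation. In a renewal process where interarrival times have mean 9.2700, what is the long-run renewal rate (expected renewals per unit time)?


Long-run renewal rate = 1/E(X)
= 1/9.2700
= 0.1079

0.1079


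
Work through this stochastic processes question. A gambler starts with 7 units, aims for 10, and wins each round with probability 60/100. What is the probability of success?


Gambler's ruin formula:
r = q/p = 0.4000/0.6000 = 0.6667
P(win) = (1 - r^i)/(1 - r^N)
= (1 - 0.6667^7)/(1 - 0.6667^10)
= 0.9581

0.9581


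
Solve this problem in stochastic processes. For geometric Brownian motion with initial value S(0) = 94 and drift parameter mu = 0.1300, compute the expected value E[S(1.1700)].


E[S(t)] = S(0) * exp(mu * t)
= 94 * exp(0.1300 * 1.1700)
= 94 * 1.1643
= 109.4420

109.4420


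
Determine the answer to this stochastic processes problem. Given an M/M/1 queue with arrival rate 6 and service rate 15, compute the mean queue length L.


rho = 6/15 = 0.4000
L = rho/(1-rho)
= 0.4000/0.6000
= 0.6667

0.6667


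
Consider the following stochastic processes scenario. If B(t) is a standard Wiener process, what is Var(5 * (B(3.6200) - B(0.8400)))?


Var(alpha*(B(t)-B(s))) = alpha^2 * (t-s)
= 5^2 * (3.6200 - 0.8400)
= 25 * 2.7800
= 69.5000

69.5000


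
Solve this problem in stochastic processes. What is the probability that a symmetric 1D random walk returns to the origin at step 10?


P(S(10) = 0) = C(10,5) / 4^5
= 252 / 1024
= 0.2461

0.2461


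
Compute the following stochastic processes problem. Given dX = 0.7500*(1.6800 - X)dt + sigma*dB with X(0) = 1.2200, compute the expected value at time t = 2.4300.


E[X(t)] = mu + (X(0) - mu)*exp(-theta*t)
= 1.6800 + (1.2200 - 1.6800)*exp(-0.7500*2.4300)
= 1.6800 + -0.4600 * 0.1616
= 1.6057

1.6057


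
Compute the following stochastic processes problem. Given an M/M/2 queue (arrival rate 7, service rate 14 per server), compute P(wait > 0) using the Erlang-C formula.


a = lambda/mu = 0.5000
rho = a/c = 0.2500
Erlang-C formula applied:
C(c,a) = 0.1000

0.1000


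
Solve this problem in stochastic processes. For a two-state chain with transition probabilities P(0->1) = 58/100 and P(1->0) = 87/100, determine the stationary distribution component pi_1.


Stationary distribution: pi_0 = p10/(p01+p10), pi_1 = p01/(p01+p10)
p01 = 0.5800, p10 = 0.8700
pi_1 = 0.4000

0.4000


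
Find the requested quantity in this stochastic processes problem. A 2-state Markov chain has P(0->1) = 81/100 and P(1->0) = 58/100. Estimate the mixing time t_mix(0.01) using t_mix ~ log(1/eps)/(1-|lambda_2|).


lambda_2 = |1 - p01 - p10| = |1 - 0.8100 - 0.5800| = 0.3900
t_mix ~ log(1/eps)/(1 - |lambda_2|)
= log(100)/(1 - 0.3900) = 4.6052/0.6100
= 7.5495

7.5495


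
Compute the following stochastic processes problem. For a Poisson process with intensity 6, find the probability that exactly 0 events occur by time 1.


P(N(t)=k) = (lambda*t)^k * exp(-lambda*t) / k!
lambda*t = 6
= 6^0 * exp(-6) / 0!
= 1 * 0.0025 / 1
= 0.0025

0.0025


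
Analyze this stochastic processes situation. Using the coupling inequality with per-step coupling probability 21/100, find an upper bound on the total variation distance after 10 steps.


TV distance bound <= (1-delta)^n
= (1 - 0.2100)^10
= 0.7900^10
= 0.0947

0.0947


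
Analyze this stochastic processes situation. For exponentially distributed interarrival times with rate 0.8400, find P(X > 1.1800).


P(X > t) = exp(-lambda * t)
= exp(-0.8400 * 1.1800)
= exp(-0.9912) = 0.3711

0.3711


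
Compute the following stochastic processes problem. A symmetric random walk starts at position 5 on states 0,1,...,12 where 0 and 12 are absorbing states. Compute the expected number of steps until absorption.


For symmetric RW on 0,...,N with absorbing barriers, E(i) = i*(N-i)
E(5) = 5 * 7 = 35

35


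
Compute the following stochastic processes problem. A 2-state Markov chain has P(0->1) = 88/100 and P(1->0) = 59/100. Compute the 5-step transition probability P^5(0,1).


Computing P^5 by matrix multiplication.
P = [[0.1200, 0.8800], [0.5900, 0.4100]]
After raising P to the power 5:
P^5(0,1) = 0.6124

0.6124


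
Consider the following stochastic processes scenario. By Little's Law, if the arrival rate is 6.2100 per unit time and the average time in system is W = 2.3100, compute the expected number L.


Little's Law: L = lambda * W
= 6.2100 * 2.3100
= 14.3451

14.3451


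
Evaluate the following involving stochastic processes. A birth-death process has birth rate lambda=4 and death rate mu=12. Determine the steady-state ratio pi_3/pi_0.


For birth-death process, pi_n/pi_0 = (lambda/mu)^n
= (4/12)^3
= 0.0370

0.0370


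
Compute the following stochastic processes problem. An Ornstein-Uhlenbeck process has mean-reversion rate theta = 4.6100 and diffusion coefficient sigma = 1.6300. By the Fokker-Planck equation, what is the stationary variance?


Stationary variance = sigma^2 / (2*theta)
= 1.6300^2 / (2*4.6100)
= 2.6569 / 9.2200
= 0.2882

0.2882


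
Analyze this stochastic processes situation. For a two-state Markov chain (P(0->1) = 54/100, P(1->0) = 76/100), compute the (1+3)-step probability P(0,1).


P^4 = P^1 * P^3
Computing via matrix multiplication of the transition matrix.
Entry (0,1) of P^4 = 0.4120

0.4120


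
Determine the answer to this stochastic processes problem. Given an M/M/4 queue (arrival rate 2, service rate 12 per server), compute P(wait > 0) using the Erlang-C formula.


a = lambda/mu = 0.1667
rho = a/c = 0.0417
Erlang-C formula applied:
C(c,a) = 2.8398e-05

2.8398e-05


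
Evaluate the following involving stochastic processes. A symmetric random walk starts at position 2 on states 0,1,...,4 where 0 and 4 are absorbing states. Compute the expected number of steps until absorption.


For symmetric RW on 0,...,N with absorbing barriers, E(i) = i*(N-i)
E(2) = 2 * 2 = 4

4


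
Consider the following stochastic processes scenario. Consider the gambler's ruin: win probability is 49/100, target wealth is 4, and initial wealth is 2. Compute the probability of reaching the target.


Gambler's ruin formula:
r = q/p = 0.5100/0.4900 = 1.0408
P(win) = (1 - r^i)/(1 - r^N)
= (1 - 1.0408^2)/(1 - 1.0408^4)
= 0.4800

0.4800


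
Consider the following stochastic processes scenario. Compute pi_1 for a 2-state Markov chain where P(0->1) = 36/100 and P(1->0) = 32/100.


Stationary distribution: pi_0 = p10/(p01+p10), pi_1 = p01/(p01+p10)
p01 = 0.3600, p10 = 0.3200
pi_1 = 0.5294

0.5294


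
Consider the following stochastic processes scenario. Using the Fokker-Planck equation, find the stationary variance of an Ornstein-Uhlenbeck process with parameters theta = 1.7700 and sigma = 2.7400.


Stationary variance = sigma^2 / (2*theta)
= 2.7400^2 / (2*1.7700)
= 7.5076 / 3.5400
= 2.1208

2.1208


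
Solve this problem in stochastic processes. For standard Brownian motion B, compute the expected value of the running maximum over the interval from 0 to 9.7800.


E(max B(s)) = sqrt(2t/pi)
= sqrt(2*9.7800/pi)
= sqrt(6.2261)
= 2.4952

2.4952


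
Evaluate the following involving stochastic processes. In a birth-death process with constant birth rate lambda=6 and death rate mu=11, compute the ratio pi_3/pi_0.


For birth-death process, pi_n/pi_0 = (lambda/mu)^n
= (6/11)^3
= 0.1623

0.1623


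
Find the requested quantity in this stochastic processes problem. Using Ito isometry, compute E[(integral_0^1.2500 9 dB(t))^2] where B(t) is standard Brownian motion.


By Ito isometry: E[(int f dB)^2] = int f^2 dt
= 9^2 * 1.2500
= 81 * 1.2500 = 101.2500

101.2500


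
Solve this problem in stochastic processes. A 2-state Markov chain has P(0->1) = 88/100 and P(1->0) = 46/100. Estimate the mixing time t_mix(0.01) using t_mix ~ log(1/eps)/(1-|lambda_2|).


lambda_2 = |1 - p01 - p10| = |1 - 0.8800 - 0.4600| = 0.3400
t_mix ~ log(1/eps)/(1 - |lambda_2|)
= log(100)/(1 - 0.3400) = 4.6052/0.6600
= 6.9775

6.9775


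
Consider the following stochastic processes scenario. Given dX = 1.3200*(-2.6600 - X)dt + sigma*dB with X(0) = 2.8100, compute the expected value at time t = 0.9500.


E[X(t)] = mu + (X(0) - mu)*exp(-theta*t)
= -2.6600 + (2.8100 - -2.6600)*exp(-1.3200*0.9500)
= -2.6600 + 5.4700 * 0.2854
= -1.0991

-1.0991


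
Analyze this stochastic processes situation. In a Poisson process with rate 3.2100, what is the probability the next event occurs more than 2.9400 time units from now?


P(X > t) = exp(-lambda * t)
= exp(-3.2100 * 2.9400)
= exp(-9.4374) = 7.9687e-05

7.9687e-05
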